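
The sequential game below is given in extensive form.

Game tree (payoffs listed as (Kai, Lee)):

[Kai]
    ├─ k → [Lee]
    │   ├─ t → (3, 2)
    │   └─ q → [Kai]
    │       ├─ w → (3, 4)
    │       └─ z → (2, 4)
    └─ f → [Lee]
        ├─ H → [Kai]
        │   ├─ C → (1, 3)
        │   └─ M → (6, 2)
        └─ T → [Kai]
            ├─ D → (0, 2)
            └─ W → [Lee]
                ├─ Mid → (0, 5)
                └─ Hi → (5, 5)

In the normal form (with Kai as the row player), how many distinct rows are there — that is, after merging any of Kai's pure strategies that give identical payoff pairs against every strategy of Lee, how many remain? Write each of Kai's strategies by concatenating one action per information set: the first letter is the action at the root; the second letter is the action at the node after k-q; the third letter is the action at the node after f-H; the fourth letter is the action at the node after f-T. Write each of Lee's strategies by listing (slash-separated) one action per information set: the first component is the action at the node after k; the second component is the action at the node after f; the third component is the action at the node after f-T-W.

Kai has 16 pure strategies: kwCD, kwCW, kwMD, kwMW, kzCD, kzCW, kzMD, kzMW, fwCD, fwCW, fwMD, fwMW, fzCD, fzCW, fzMD, fzMW. Columns: t/H/Mid, t/H/Hi, t/T/Mid, t/T/Hi, q/H/Mid, q/H/Hi, q/T/Mid, q/T/Hi.
{kwCD, kwCW, kwMD, kwMW} → row (3,2) (3,2) (3,2) (3,2) (3,4) (3,4) (3,4) (3,4)
{kzCD, kzCW, kzMD, kzMW} → row (3,2) (3,2) (3,2) (3,2) (2,4) (2,4) (2,4) (2,4)
{fwCD, fzCD} → row (1,3) (1,3) (0,2) (0,2) (1,3) (1,3) (0,2) (0,2)
{fwCW, fzCW} → row (1,3) (1,3) (0,5) (5,5) (1,3) (1,3) (0,5) (5,5)
{fwMD, fzMD} → row (6,2) (6,2) (0,2) (0,2) (6,2) (6,2) (0,2) (0,2)
{fwMW, fzMW} → row (6,2) (6,2) (0,5) (5,5) (6,2) (6,2) (0,5) (5,5)
That's 6 distinct rows out of 16 strategies.

6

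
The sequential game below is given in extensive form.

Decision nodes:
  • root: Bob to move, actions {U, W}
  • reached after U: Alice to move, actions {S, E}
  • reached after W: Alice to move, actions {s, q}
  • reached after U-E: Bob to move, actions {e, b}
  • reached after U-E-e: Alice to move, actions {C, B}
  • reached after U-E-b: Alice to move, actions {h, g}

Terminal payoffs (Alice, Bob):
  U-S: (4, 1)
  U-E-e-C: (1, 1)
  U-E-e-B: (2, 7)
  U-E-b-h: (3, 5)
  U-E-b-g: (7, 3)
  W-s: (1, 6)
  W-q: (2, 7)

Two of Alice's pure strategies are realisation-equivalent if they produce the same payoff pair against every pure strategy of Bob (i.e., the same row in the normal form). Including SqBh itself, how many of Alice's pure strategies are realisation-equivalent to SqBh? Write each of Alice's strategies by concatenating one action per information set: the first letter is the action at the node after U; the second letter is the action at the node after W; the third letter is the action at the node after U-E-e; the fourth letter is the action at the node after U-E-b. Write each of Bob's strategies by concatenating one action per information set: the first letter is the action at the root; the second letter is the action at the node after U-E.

Row for SqBh (columns Ue, Ub, We, Wb): (4,1) (4,1) (2,7) (2,7).
Under SqBh, Alice's choice at the node after U-E-e and at the node after U-E-b can never be reached regardless of what Bob does, so varying those choices leaves every outcome unchanged.
Holding the reachable choices fixed and varying the unreachable ones freely already gives 2 × 2 = 4 equivalent strategies.
No other strategy reproduces this row, so those 4 are the full class: SqCh, SqCg, SqBh, SqBg.

4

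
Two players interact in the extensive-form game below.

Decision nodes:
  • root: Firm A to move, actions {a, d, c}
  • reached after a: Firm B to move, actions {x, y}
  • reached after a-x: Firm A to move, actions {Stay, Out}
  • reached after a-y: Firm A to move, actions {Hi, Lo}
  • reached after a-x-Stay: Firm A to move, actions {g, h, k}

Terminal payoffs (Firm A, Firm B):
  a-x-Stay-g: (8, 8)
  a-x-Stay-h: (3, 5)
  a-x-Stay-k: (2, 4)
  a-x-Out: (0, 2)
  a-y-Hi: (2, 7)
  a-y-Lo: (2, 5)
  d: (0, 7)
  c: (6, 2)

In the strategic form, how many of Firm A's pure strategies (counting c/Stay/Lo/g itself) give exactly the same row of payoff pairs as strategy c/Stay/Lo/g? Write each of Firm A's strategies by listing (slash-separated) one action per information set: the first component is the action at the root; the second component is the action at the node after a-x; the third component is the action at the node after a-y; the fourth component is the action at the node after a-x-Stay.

12

Row for c/Stay/Lo/g (columns x, y): (6,2) (6,2).
Under c/Stay/Lo/g, Firm A's choice at the node after a-x and at the node after a-y and at the node after a-x-Stay can never be reached regardless of what Firm B does, so varying those choices leaves every outcome unchanged.
Holding the reachable choices fixed and varying the unreachable ones freely already gives 2 × 2 × 3 = 12 equivalent strategies.
No other strategy reproduces this row, so those 12 are the full class: c/Stay/Hi/g, c/Stay/Hi/h, c/Stay/Hi/k, c/Stay/Lo/g, c/Stay/Lo/h, c/Stay/Lo/k, c/Out/Hi/g, c/Out/Hi/h, c/Out/Hi/k, c/Out/Lo/g, c/Out/Lo/h, c/Out/Lo/k.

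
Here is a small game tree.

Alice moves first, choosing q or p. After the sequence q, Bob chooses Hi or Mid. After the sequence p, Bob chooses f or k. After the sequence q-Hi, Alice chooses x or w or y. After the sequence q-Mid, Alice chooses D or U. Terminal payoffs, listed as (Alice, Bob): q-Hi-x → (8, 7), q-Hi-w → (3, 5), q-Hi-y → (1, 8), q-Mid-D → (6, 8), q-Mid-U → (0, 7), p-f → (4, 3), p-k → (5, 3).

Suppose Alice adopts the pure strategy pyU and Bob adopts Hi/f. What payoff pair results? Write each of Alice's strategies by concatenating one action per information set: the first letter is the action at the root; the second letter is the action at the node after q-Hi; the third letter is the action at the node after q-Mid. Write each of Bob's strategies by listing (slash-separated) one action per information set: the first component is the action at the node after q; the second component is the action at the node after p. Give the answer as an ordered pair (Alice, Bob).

Trace the play path from the root:
  Alice plays p
  Bob plays f at [p]
→ terminal payoff (4, 3).
(Alice's choice at the node after q-Hi is never reached on this path, so it doesn't affect the outcome.)

(4, 3)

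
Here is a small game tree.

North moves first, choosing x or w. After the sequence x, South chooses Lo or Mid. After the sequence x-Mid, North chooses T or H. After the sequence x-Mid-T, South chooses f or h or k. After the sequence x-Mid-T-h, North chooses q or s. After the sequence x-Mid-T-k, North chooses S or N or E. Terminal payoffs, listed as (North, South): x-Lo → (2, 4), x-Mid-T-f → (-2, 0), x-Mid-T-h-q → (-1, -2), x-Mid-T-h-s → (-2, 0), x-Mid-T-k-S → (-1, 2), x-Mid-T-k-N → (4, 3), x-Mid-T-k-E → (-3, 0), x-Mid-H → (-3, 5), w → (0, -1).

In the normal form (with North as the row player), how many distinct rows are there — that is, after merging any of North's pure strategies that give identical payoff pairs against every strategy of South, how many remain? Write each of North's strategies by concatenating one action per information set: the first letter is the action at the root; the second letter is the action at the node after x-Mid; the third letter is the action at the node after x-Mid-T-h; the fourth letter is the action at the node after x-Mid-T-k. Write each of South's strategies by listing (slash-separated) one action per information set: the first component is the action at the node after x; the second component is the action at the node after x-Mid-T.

North has 24 pure strategies: xTqS, xTqN, xTqE, xTsS, xTsN, xTsE, xHqS, xHqN, xHqE, xHsS, xHsN, xHsE, wTqS, wTqN, wTqE, wTsS, wTsN, wTsE, wHqS, wHqN, wHqE, wHsS, wHsN, wHsE. Columns: Lo/f, Lo/h, Lo/k, Mid/f, Mid/h, Mid/k.
{xTqS} → row (2,4) (2,4) (2,4) (-2,0) (-1,-2) (-1,2)
{xTqN} → row (2,4) (2,4) (2,4) (-2,0) (-1,-2) (4,3)
{xTqE} → row (2,4) (2,4) (2,4) (-2,0) (-1,-2) (-3,0)
{xTsS} → row (2,4) (2,4) (2,4) (-2,0) (-2,0) (-1,2)
{xTsN} → row (2,4) (2,4) (2,4) (-2,0) (-2,0) (4,3)
{xTsE} → row (2,4) (2,4) (2,4) (-2,0) (-2,0) (-3,0)
{xHqS, xHqN, xHqE, xHsS, xHsN, xHsE} → row (2,4) (2,4) (2,4) (-3,5) (-3,5) (-3,5)
{wTqS, wTqN, wTqE, wTsS, wTsN, wTsE, wHqS, wHqN, wHqE, wHsS, wHsN, wHsE} → row (0,-1) (0,-1) (0,-1) (0,-1) (0,-1) (0,-1)
That's 8 distinct rows out of 24 strategies.

8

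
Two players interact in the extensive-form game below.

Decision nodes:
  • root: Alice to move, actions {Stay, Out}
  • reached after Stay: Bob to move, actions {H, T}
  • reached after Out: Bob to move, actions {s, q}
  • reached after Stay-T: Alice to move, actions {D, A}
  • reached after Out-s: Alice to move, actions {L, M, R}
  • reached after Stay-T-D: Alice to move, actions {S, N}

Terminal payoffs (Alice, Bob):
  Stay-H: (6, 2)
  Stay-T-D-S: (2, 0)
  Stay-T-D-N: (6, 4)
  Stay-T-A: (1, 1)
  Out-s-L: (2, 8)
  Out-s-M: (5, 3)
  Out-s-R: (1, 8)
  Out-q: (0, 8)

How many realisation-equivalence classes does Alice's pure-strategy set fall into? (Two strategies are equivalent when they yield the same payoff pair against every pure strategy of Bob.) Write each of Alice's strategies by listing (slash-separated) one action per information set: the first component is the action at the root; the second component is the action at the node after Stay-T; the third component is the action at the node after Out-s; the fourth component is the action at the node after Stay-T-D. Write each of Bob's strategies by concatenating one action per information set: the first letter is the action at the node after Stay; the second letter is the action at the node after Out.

Alice has 24 pure strategies: Stay/D/L/S, Stay/D/L/N, Stay/D/M/S, Stay/D/M/N, Stay/D/R/S, Stay/D/R/N, Stay/A/L/S, Stay/A/L/N, Stay/A/M/S, Stay/A/M/N, Stay/A/R/S, Stay/A/R/N, Out/D/L/S, Out/D/L/N, Out/D/M/S, Out/D/M/N, Out/D/R/S, Out/D/R/N, Out/A/L/S, Out/A/L/N, Out/A/M/S, Out/A/M/N, Out/A/R/S, Out/A/R/N. Columns: Hs, Hq, Ts, Tq.
{Stay/D/L/S, Stay/D/M/S, Stay/D/R/S} → row (6,2) (6,2) (2,0) (2,0)
{Stay/D/L/N, Stay/D/M/N, Stay/D/R/N} → row (6,2) (6,2) (6,4) (6,4)
{Stay/A/L/S, Stay/A/L/N, Stay/A/M/S, Stay/A/M/N, Stay/A/R/S, Stay/A/R/N} → row (6,2) (6,2) (1,1) (1,1)
{Out/D/L/S, Out/D/L/N, Out/A/L/S, Out/A/L/N} → row (2,8) (0,8) (2,8) (0,8)
{Out/D/M/S, Out/D/M/N, Out/A/M/S, Out/A/M/N} → row (5,3) (0,8) (5,3) (0,8)
{Out/D/R/S, Out/D/R/N, Out/A/R/S, Out/A/R/N} → row (1,8) (0,8) (1,8) (0,8)
That's 6 distinct rows out of 24 strategies.

6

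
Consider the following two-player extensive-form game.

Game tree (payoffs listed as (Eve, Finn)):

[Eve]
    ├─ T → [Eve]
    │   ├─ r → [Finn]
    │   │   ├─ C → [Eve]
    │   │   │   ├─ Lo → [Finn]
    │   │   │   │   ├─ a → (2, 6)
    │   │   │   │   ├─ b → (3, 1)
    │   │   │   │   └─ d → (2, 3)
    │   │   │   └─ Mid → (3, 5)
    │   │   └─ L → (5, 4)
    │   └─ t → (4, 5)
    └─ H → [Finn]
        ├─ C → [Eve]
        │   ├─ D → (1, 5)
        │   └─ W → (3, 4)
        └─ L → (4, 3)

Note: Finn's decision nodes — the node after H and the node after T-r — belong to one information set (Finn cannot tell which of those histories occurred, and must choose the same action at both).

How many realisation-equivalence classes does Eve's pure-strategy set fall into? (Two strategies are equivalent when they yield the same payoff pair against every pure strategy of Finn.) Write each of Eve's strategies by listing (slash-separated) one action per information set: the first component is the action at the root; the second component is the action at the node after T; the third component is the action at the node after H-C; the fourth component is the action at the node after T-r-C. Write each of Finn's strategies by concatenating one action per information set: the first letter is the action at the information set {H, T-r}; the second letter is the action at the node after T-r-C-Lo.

Eve has 16 pure strategies: T/r/D/Lo, T/r/D/Mid, T/r/W/Lo, T/r/W/Mid, T/t/D/Lo, T/t/D/Mid, T/t/W/Lo, T/t/W/Mid, H/r/D/Lo, H/r/D/Mid, H/r/W/Lo, H/r/W/Mid, H/t/D/Lo, H/t/D/Mid, H/t/W/Lo, H/t/W/Mid. Columns: Ca, Cb, Cd, La, Lb, Ld.
{T/r/D/Lo, T/r/W/Lo} → row (2,6) (3,1) (2,3) (5,4) (5,4) (5,4)
{T/r/D/Mid, T/r/W/Mid} → row (3,5) (3,5) (3,5) (5,4) (5,4) (5,4)
{T/t/D/Lo, T/t/D/Mid, T/t/W/Lo, T/t/W/Mid} → row (4,5) (4,5) (4,5) (4,5) (4,5) (4,5)
{H/r/D/Lo, H/r/D/Mid, H/t/D/Lo, H/t/D/Mid} → row (1,5) (1,5) (1,5) (4,3) (4,3) (4,3)
{H/r/W/Lo, H/r/W/Mid, H/t/W/Lo, H/t/W/Mid} → row (3,4) (3,4) (3,4) (4,3) (4,3) (4,3)
That's 5 distinct rows out of 16 strategies.

5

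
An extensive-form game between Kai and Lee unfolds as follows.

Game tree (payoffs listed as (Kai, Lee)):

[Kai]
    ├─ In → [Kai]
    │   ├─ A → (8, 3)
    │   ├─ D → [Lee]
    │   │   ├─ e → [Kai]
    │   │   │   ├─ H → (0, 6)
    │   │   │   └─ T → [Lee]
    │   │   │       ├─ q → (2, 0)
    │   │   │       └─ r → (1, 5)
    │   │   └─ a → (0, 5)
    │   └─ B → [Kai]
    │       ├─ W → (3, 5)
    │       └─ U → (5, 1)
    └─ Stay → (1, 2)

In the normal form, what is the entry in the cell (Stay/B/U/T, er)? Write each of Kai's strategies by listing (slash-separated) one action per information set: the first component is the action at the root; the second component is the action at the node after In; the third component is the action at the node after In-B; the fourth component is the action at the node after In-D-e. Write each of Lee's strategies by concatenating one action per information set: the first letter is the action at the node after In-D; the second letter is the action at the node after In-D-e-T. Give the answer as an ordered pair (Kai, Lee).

Trace the play path from the root:
  Kai plays Stay
→ terminal payoff (1, 2).
(Kai's choice at the node after In is never reached on this path, so it doesn't affect the outcome.)

(1, 2)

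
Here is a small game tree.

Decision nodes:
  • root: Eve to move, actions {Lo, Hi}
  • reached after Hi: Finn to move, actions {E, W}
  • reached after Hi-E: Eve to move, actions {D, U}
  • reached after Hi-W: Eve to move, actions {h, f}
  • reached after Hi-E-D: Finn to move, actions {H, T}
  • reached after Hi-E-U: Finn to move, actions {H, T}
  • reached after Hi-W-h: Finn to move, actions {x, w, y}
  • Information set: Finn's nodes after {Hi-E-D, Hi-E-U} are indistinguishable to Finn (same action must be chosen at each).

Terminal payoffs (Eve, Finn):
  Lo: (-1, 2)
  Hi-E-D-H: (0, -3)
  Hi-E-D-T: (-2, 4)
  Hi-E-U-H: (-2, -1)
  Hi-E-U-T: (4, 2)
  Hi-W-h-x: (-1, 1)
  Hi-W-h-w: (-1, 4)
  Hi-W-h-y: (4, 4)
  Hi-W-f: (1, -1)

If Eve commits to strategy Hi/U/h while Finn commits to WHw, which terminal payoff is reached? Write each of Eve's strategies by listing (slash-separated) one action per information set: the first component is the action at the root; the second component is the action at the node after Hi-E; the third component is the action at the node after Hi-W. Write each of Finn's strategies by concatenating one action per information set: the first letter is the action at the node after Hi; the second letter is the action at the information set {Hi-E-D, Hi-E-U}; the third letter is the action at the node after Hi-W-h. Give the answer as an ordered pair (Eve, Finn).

(-1, 4)

Trace the play path from the root:
  Eve plays Hi
  Finn plays W at [Hi]
  Eve plays h at [Hi-W]
  Finn plays w at [Hi-W-h]
→ terminal payoff (-1, 4).
(Eve's choice at the node after Hi-E is never reached on this path, so it doesn't affect the outcome.)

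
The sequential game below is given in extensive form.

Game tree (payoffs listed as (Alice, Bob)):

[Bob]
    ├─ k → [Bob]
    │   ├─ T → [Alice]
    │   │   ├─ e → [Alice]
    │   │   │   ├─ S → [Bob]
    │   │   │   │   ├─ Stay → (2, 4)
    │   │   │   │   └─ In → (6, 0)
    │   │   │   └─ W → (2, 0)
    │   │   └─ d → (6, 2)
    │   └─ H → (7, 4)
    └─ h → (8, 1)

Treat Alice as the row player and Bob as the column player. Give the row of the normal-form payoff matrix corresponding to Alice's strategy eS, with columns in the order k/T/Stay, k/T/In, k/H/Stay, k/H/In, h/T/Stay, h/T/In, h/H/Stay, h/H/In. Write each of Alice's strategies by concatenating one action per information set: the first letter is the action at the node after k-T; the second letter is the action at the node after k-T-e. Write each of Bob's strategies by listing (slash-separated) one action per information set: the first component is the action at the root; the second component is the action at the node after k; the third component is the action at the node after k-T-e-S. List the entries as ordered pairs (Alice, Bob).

vs k/T/Stay: Bob plays k → Bob plays T at [k] → Alice plays e at [k-T] → Alice plays S at [k-T-e] → Bob plays Stay at [k-T-e-S] → (2, 4)
vs k/T/In: Bob plays k → Bob plays T at [k] → Alice plays e at [k-T] → Alice plays S at [k-T-e] → Bob plays In at [k-T-e-S] → (6, 0)
vs k/H/Stay: Bob plays k → Bob plays H at [k] → (7, 4)
vs k/H/In: Bob plays k → Bob plays H at [k] → (7, 4)
vs h/T/Stay: Bob plays h → (8, 1)
vs h/T/In: Bob plays h → (8, 1)
vs h/H/Stay: Bob plays h → (8, 1)
vs h/H/In: Bob plays h → (8, 1)

(2,4) (6,0) (7,4) (7,4) (8,1) (8,1) (8,1) (8,1)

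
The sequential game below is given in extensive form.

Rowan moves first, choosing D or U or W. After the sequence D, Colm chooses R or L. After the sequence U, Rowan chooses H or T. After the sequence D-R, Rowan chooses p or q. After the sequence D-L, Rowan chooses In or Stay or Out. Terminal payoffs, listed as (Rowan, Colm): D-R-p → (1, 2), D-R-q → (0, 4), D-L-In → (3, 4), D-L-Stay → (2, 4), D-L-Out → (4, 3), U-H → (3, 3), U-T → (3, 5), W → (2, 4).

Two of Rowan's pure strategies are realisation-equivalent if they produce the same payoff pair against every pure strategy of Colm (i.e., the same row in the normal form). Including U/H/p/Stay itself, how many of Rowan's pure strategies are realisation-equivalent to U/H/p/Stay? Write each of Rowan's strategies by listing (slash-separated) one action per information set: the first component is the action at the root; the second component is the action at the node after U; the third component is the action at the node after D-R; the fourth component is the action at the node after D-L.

Row for U/H/p/Stay (columns R, L): (3,3) (3,3).
Under U/H/p/Stay, Rowan's choice at the node after D-R and at the node after D-L can never be reached regardless of what Colm does, so varying those choices leaves every outcome unchanged.
Holding the reachable choices fixed and varying the unreachable ones freely already gives 2 × 3 = 6 equivalent strategies.
No other strategy reproduces this row, so those 6 are the full class: U/H/p/In, U/H/p/Stay, U/H/p/Out, U/H/q/In, U/H/q/Stay, U/H/q/Out.

6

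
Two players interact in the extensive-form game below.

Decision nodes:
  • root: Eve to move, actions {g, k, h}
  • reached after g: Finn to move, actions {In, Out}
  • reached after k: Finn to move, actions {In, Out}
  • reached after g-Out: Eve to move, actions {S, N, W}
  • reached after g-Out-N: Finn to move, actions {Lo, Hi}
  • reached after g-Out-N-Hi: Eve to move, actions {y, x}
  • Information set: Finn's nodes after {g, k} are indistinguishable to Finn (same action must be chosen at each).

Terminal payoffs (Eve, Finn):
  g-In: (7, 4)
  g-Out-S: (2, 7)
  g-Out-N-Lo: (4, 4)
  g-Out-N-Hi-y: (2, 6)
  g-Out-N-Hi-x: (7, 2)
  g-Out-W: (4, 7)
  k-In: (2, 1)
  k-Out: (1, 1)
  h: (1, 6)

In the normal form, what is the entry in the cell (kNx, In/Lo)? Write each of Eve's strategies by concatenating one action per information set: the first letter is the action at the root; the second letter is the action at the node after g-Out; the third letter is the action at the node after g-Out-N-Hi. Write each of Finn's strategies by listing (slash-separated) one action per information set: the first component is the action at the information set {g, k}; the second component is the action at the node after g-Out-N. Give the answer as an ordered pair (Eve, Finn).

(2, 1)

Trace the play path from the root:
  Eve plays k
  Finn plays In at [k]
→ terminal payoff (2, 1).
(Eve's choice at the node after g-Out is never reached on this path, so it doesn't affect the outcome.)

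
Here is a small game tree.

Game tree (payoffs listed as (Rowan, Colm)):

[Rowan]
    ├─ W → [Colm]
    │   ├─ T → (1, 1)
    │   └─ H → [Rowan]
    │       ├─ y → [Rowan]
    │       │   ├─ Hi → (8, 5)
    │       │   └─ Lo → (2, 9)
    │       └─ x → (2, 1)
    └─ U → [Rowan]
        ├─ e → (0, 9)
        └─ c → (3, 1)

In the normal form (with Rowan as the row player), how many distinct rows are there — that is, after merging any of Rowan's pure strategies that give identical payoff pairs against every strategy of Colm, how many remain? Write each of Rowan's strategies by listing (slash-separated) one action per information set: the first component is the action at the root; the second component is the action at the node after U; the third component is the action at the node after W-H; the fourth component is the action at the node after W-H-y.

Rowan has 16 pure strategies: W/e/y/Hi, W/e/y/Lo, W/e/x/Hi, W/e/x/Lo, W/c/y/Hi, W/c/y/Lo, W/c/x/Hi, W/c/x/Lo, U/e/y/Hi, U/e/y/Lo, U/e/x/Hi, U/e/x/Lo, U/c/y/Hi, U/c/y/Lo, U/c/x/Hi, U/c/x/Lo. Columns: T, H.
{W/e/y/Hi, W/c/y/Hi} → row (1,1) (8,5)
{W/e/y/Lo, W/c/y/Lo} → row (1,1) (2,9)
{W/e/x/Hi, W/e/x/Lo, W/c/x/Hi, W/c/x/Lo} → row (1,1) (2,1)
{U/e/y/Hi, U/e/y/Lo, U/e/x/Hi, U/e/x/Lo} → row (0,9) (0,9)
{U/c/y/Hi, U/c/y/Lo, U/c/x/Hi, U/c/x/Lo} → row (3,1) (3,1)
That's 5 distinct rows out of 16 strategies.

5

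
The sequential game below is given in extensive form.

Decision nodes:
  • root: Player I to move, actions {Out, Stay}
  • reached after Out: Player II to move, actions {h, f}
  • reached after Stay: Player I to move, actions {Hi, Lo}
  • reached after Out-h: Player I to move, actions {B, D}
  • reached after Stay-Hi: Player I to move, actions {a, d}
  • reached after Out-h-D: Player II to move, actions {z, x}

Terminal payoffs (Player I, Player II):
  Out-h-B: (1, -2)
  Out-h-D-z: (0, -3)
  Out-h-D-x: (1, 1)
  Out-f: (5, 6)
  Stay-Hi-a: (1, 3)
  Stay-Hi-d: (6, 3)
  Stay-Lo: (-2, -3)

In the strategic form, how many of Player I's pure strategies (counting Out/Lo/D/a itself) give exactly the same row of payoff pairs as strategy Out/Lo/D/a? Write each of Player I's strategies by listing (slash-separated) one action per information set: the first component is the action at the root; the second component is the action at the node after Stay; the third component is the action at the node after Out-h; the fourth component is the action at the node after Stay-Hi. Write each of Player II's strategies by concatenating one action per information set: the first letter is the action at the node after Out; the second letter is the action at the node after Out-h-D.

4

Row for Out/Lo/D/a (columns hz, hx, fz, fx): (0,-3) (1,1) (5,6) (5,6).
Under Out/Lo/D/a, Player I's choice at the node after Stay and at the node after Stay-Hi can never be reached regardless of what Player II does, so varying those choices leaves every outcome unchanged.
Holding the reachable choices fixed and varying the unreachable ones freely already gives 2 × 2 = 4 equivalent strategies.
No other strategy reproduces this row, so those 4 are the full class: Out/Hi/D/a, Out/Hi/D/d, Out/Lo/D/a, Out/Lo/D/d.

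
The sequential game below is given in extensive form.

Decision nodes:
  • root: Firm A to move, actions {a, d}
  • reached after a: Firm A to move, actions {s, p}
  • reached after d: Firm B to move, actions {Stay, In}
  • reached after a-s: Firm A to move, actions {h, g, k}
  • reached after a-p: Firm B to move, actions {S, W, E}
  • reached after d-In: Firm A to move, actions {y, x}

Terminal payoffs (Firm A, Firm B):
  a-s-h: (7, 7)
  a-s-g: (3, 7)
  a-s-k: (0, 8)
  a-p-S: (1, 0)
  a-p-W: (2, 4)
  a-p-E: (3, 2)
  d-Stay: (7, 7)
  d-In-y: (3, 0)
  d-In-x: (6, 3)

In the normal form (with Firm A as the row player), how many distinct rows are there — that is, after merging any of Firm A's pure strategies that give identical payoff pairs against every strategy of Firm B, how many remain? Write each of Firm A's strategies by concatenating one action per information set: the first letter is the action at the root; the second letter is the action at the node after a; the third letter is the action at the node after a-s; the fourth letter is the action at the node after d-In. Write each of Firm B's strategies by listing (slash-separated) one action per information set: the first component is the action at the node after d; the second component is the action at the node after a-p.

6

Firm A has 24 pure strategies: ashy, ashx, asgy, asgx, asky, askx, aphy, aphx, apgy, apgx, apky, apkx, dshy, dshx, dsgy, dsgx, dsky, dskx, dphy, dphx, dpgy, dpgx, dpky, dpkx. Columns: Stay/S, Stay/W, Stay/E, In/S, In/W, In/E.
{ashy, ashx} → row (7,7) (7,7) (7,7) (7,7) (7,7) (7,7)
{asgy, asgx} → row (3,7) (3,7) (3,7) (3,7) (3,7) (3,7)
{asky, askx} → row (0,8) (0,8) (0,8) (0,8) (0,8) (0,8)
{aphy, aphx, apgy, apgx, apky, apkx} → row (1,0) (2,4) (3,2) (1,0) (2,4) (3,2)
{dshy, dsgy, dsky, dphy, dpgy, dpky} → row (7,7) (7,7) (7,7) (3,0) (3,0) (3,0)
{dshx, dsgx, dskx, dphx, dpgx, dpkx} → row (7,7) (7,7) (7,7) (6,3) (6,3) (6,3)
That's 6 distinct rows out of 24 strategies.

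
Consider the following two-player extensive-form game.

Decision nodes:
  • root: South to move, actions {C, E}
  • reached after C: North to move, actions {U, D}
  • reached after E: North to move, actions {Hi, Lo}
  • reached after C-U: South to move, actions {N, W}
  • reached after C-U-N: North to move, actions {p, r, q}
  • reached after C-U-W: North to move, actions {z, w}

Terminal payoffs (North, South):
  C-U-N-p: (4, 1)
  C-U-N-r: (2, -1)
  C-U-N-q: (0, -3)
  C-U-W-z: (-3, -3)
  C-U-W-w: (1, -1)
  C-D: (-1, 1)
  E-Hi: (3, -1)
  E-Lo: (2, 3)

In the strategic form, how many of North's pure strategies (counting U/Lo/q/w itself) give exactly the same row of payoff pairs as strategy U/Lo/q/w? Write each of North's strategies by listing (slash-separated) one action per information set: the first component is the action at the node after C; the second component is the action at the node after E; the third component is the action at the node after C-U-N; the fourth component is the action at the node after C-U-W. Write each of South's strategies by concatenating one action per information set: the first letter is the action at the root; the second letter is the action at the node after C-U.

1

Row for U/Lo/q/w (columns CN, CW, EN, EW): (0,-3) (1,-1) (2,3) (2,3).
Every one of North's information sets is on the play path for some reply by South when North follows U/Lo/q/w.
Changing the action at any of them therefore changes at least one column, so only U/Lo/q/w itself gives this row.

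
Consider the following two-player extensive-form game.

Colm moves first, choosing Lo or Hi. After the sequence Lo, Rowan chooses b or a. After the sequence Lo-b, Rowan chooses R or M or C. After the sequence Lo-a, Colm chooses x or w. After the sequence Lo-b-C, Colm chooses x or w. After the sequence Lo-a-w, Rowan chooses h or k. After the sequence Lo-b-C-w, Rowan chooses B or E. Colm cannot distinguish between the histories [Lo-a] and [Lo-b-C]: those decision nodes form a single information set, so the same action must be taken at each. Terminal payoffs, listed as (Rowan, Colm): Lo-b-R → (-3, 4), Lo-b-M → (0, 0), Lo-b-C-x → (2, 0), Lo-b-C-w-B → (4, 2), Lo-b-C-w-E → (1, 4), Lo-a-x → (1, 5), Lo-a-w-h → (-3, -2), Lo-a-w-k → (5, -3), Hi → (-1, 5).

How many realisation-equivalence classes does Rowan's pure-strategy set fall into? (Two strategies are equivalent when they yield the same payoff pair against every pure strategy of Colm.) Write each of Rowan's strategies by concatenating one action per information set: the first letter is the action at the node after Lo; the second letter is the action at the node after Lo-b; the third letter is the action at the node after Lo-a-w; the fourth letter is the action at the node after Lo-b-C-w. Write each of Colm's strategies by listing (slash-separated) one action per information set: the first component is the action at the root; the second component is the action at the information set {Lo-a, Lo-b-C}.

6

Rowan has 24 pure strategies: bRhB, bRhE, bRkB, bRkE, bMhB, bMhE, bMkB, bMkE, bChB, bChE, bCkB, bCkE, aRhB, aRhE, aRkB, aRkE, aMhB, aMhE, aMkB, aMkE, aChB, aChE, aCkB, aCkE. Columns: Lo/x, Lo/w, Hi/x, Hi/w.
{bRhB, bRhE, bRkB, bRkE} → row (-3,4) (-3,4) (-1,5) (-1,5)
{bMhB, bMhE, bMkB, bMkE} → row (0,0) (0,0) (-1,5) (-1,5)
{bChB, bCkB} → row (2,0) (4,2) (-1,5) (-1,5)
{bChE, bCkE} → row (2,0) (1,4) (-1,5) (-1,5)
{aRhB, aRhE, aMhB, aMhE, aChB, aChE} → row (1,5) (-3,-2) (-1,5) (-1,5)
{aRkB, aRkE, aMkB, aMkE, aCkB, aCkE} → row (1,5) (5,-3) (-1,5) (-1,5)
That's 6 distinct rows out of 24 strategies.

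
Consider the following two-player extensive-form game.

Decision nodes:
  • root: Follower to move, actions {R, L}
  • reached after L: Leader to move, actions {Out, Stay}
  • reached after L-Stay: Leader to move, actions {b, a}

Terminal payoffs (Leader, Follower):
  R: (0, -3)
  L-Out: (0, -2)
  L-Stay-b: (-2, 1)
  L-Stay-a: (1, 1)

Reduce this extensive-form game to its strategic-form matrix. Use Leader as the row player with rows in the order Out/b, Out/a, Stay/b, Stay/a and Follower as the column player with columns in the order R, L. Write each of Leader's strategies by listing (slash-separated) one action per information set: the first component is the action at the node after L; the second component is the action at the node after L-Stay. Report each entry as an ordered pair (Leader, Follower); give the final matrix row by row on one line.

Out/b: (0,-3) (0,-2) | Out/a: (0,-3) (0,-2) | Stay/b: (0,-3) (-2,1) | Stay/a: (0,-3) (1,1)

Row Out/b: R→(0,-3), L→(0,-2)
Row Out/a: R→(0,-3), L→(0,-2)
Row Stay/b: R→(0,-3), L→(-2,1)
Row Stay/a: R→(0,-3), L→(1,1)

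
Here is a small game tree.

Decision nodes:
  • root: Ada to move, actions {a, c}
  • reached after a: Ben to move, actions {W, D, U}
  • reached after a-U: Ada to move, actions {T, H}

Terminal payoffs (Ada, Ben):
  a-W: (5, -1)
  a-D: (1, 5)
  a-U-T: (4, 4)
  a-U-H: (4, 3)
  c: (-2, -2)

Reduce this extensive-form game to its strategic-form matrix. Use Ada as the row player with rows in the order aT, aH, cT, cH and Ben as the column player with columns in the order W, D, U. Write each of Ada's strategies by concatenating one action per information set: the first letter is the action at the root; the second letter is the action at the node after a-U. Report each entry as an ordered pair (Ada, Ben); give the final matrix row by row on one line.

aT: (5,-1) (1,5) (4,4) | aH: (5,-1) (1,5) (4,3) | cT: (-2,-2) (-2,-2) (-2,-2) | cH: (-2,-2) (-2,-2) (-2,-2)

            W        D        U
  aT   (5,-1)    (1,5)    (4,4)
  aH   (5,-1)    (1,5)    (4,3)
  cT  (-2,-2)  (-2,-2)  (-2,-2)
  cH  (-2,-2)  (-2,-2)  (-2,-2)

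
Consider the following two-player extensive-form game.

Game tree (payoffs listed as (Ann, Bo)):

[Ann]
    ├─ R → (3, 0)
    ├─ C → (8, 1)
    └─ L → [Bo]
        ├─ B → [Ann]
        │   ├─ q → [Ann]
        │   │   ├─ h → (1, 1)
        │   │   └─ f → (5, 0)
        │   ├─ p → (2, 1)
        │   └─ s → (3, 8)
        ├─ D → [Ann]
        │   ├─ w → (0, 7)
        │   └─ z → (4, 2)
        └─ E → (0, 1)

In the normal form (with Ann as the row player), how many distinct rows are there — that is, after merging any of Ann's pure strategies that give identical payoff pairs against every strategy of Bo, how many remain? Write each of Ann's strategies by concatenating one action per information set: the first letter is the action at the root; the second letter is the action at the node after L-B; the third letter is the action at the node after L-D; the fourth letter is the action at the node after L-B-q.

10

Ann has 36 pure strategies: Rqwh, Rqwf, Rqzh, Rqzf, Rpwh, Rpwf, Rpzh, Rpzf, Rswh, Rswf, Rszh, Rszf, Cqwh, Cqwf, Cqzh, Cqzf, Cpwh, Cpwf, Cpzh, Cpzf, Cswh, Cswf, Cszh, Cszf, Lqwh, Lqwf, Lqzh, Lqzf, Lpwh, Lpwf, Lpzh, Lpzf, Lswh, Lswf, Lszh, Lszf. Columns: B, D, E.
{Rqwh, Rqwf, Rqzh, Rqzf, Rpwh, Rpwf, Rpzh, Rpzf, Rswh, Rswf, Rszh, Rszf} → row (3,0) (3,0) (3,0)
{Cqwh, Cqwf, Cqzh, Cqzf, Cpwh, Cpwf, Cpzh, Cpzf, Cswh, Cswf, Cszh, Cszf} → row (8,1) (8,1) (8,1)
{Lqwh} → row (1,1) (0,7) (0,1)
{Lqwf} → row (5,0) (0,7) (0,1)
{Lqzh} → row (1,1) (4,2) (0,1)
{Lqzf} → row (5,0) (4,2) (0,1)
{Lpwh, Lpwf} → row (2,1) (0,7) (0,1)
{Lpzh, Lpzf} → row (2,1) (4,2) (0,1)
{Lswh, Lswf} → row (3,8) (0,7) (0,1)
{Lszh, Lszf} → row (3,8) (4,2) (0,1)
That's 10 distinct rows out of 36 strategies.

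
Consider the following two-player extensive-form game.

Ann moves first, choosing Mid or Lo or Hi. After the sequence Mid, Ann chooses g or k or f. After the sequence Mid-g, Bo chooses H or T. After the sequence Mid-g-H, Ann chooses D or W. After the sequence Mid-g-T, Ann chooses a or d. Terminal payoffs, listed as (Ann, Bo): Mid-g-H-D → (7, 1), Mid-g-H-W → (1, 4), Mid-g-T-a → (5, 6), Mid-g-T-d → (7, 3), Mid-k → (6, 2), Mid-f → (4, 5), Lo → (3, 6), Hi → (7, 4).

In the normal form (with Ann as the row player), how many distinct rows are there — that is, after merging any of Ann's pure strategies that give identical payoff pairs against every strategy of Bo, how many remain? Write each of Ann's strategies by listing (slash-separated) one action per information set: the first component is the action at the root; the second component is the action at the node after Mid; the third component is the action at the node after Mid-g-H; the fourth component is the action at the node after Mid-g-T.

8

Ann has 36 pure strategies: Mid/g/D/a, Mid/g/D/d, Mid/g/W/a, Mid/g/W/d, Mid/k/D/a, Mid/k/D/d, Mid/k/W/a, Mid/k/W/d, Mid/f/D/a, Mid/f/D/d, Mid/f/W/a, Mid/f/W/d, Lo/g/D/a, Lo/g/D/d, Lo/g/W/a, Lo/g/W/d, Lo/k/D/a, Lo/k/D/d, Lo/k/W/a, Lo/k/W/d, Lo/f/D/a, Lo/f/D/d, Lo/f/W/a, Lo/f/W/d, Hi/g/D/a, Hi/g/D/d, Hi/g/W/a, Hi/g/W/d, Hi/k/D/a, Hi/k/D/d, Hi/k/W/a, Hi/k/W/d, Hi/f/D/a, Hi/f/D/d, Hi/f/W/a, Hi/f/W/d. Columns: H, T.
{Mid/g/D/a} → row (7,1) (5,6)
{Mid/g/D/d} → row (7,1) (7,3)
{Mid/g/W/a} → row (1,4) (5,6)
{Mid/g/W/d} → row (1,4) (7,3)
{Mid/k/D/a, Mid/k/D/d, Mid/k/W/a, Mid/k/W/d} → row (6,2) (6,2)
{Mid/f/D/a, Mid/f/D/d, Mid/f/W/a, Mid/f/W/d} → row (4,5) (4,5)
{Lo/g/D/a, Lo/g/D/d, Lo/g/W/a, Lo/g/W/d, Lo/k/D/a, Lo/k/D/d, Lo/k/W/a, Lo/k/W/d, Lo/f/D/a, Lo/f/D/d, Lo/f/W/a, Lo/f/W/d} → row (3,6) (3,6)
{Hi/g/D/a, Hi/g/D/d, Hi/g/W/a, Hi/g/W/d, Hi/k/D/a, Hi/k/D/d, Hi/k/W/a, Hi/k/W/d, Hi/f/D/a, Hi/f/D/d, Hi/f/W/a, Hi/f/W/d} → row (7,4) (7,4)
That's 8 distinct rows out of 36 strategies.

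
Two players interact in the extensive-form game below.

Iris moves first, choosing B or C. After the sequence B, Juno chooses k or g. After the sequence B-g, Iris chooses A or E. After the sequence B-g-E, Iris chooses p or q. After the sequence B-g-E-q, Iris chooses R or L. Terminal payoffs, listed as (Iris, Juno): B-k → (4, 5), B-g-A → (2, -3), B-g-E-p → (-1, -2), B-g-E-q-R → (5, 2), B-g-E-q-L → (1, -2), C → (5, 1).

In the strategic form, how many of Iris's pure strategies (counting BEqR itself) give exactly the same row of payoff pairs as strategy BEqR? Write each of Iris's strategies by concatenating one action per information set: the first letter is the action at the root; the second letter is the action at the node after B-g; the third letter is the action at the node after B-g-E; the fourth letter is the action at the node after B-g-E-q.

Row for BEqR (columns k, g): (4,5) (5,2).
Every one of Iris's information sets is on the play path for some reply by Juno when Iris follows BEqR.
Changing the action at any of them therefore changes at least one column, so only BEqR itself gives this row.

1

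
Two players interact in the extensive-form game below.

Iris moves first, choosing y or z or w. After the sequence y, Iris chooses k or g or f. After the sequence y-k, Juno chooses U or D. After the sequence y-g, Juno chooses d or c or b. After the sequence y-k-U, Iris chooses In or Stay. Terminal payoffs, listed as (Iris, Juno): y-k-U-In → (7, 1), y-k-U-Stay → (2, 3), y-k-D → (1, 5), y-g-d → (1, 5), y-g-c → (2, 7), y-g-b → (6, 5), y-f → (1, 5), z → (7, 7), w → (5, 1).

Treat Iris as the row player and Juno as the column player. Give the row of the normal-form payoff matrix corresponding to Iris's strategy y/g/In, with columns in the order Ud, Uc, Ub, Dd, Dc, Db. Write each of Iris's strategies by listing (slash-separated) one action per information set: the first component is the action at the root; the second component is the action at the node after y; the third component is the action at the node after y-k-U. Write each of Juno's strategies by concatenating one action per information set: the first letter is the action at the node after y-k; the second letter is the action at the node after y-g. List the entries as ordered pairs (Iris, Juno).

(1,5) (2,7) (6,5) (1,5) (2,7) (6,5)

vs Ud: Iris plays y → Iris plays g at [y] → Juno plays d at [y-g] → (1, 5)
vs Uc: Iris plays y → Iris plays g at [y] → Juno plays c at [y-g] → (2, 7)
vs Ub: Iris plays y → Iris plays g at [y] → Juno plays b at [y-g] → (6, 5)
vs Dd: Iris plays y → Iris plays g at [y] → Juno plays d at [y-g] → (1, 5)
vs Dc: Iris plays y → Iris plays g at [y] → Juno plays c at [y-g] → (2, 7)
vs Db: Iris plays y → Iris plays g at [y] → Juno plays b at [y-g] → (6, 5)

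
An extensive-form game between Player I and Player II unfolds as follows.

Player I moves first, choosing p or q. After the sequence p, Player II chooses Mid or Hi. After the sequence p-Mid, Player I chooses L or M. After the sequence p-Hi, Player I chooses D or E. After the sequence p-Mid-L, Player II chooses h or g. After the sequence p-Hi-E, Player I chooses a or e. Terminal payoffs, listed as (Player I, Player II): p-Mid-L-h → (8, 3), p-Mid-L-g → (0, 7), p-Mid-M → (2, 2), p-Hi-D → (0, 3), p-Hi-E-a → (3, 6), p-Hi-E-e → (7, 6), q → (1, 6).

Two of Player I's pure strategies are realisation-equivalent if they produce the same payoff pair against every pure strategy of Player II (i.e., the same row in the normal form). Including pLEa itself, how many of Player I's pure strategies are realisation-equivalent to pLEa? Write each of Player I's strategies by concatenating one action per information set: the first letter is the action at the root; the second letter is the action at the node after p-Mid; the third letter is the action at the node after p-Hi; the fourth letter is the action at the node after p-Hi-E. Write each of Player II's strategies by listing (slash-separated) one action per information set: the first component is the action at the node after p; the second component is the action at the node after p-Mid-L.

Row for pLEa (columns Mid/h, Mid/g, Hi/h, Hi/g): (8,3) (0,7) (3,6) (3,6).
Every one of Player I's information sets is on the play path for some reply by Player II when Player I follows pLEa.
Changing the action at any of them therefore changes at least one column, so only pLEa itself gives this row.

1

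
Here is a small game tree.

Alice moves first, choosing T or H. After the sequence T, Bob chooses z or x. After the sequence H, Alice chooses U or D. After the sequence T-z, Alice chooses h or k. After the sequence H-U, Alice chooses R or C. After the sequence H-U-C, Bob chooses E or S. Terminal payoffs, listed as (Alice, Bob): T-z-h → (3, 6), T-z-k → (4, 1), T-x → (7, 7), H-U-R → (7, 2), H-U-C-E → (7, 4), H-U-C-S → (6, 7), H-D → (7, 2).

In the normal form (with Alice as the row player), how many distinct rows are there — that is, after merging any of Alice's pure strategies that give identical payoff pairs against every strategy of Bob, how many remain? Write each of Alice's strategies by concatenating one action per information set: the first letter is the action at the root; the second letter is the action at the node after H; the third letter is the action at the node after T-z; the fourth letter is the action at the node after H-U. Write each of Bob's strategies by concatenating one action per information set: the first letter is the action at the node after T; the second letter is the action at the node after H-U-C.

4

Alice has 16 pure strategies: TUhR, TUhC, TUkR, TUkC, TDhR, TDhC, TDkR, TDkC, HUhR, HUhC, HUkR, HUkC, HDhR, HDhC, HDkR, HDkC. Columns: zE, zS, xE, xS.
{TUhR, TUhC, TDhR, TDhC} → row (3,6) (3,6) (7,7) (7,7)
{TUkR, TUkC, TDkR, TDkC} → row (4,1) (4,1) (7,7) (7,7)
{HUhR, HUkR, HDhR, HDhC, HDkR, HDkC} → row (7,2) (7,2) (7,2) (7,2)
{HUhC, HUkC} → row (7,4) (6,7) (7,4) (6,7)
That's 4 distinct rows out of 16 strategies.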